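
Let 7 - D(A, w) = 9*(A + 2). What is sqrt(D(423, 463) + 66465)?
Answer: sqrt(62647) ≈ 250.29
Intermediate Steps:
D(A, w) = -11 - 9*A (D(A, w) = 7 - 9*(A + 2) = 7 - 9*(2 + A) = 7 - (18 + 9*A) = 7 + (-18 - 9*A) = -11 - 9*A)
sqrt(D(423, 463) + 66465) = sqrt((-11 - 9*423) + 66465) = sqrt((-11 - 3807) + 66465) = sqrt(-3818 + 66465) = sqrt(62647)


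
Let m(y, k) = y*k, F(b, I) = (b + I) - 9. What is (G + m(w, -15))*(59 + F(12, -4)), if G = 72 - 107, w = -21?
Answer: 16240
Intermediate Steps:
F(b, I) = -9 + I + b (F(b, I) = (I + b) - 9 = -9 + I + b)
m(y, k) = k*y
G = -35
(G + m(w, -15))*(59 + F(12, -4)) = (-35 - 15*(-21))*(59 + (-9 - 4 + 12)) = (-35 + 315)*(59 - 1) = 280*58 = 16240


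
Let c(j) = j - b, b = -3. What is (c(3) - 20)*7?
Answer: -98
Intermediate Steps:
c(j) = 3 + j (c(j) = j - 1*(-3) = j + 3 = 3 + j)
(c(3) - 20)*7 = ((3 + 3) - 20)*7 = (6 - 20)*7 = -14*7 = -98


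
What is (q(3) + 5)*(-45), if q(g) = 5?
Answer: -450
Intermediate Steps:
(q(3) + 5)*(-45) = (5 + 5)*(-45) = 10*(-45) = -450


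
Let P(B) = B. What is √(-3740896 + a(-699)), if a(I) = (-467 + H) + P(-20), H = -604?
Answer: I*√3741987 ≈ 1934.4*I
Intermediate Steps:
a(I) = -1091 (a(I) = (-467 - 604) - 20 = -1071 - 20 = -1091)
√(-3740896 + a(-699)) = √(-3740896 - 1091) = √(-3741987) = I*√3741987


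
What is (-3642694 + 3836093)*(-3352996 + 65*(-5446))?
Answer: -716927385414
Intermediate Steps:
(-3642694 + 3836093)*(-3352996 + 65*(-5446)) = 193399*(-3352996 - 353990) = 193399*(-3706986) = -716927385414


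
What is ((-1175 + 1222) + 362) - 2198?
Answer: -1789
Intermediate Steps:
((-1175 + 1222) + 362) - 2198 = (47 + 362) - 2198 = 409 - 2198 = -1789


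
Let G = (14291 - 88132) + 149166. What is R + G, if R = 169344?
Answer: 244669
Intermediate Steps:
G = 75325 (G = -73841 + 149166 = 75325)
R + G = 169344 + 75325 = 244669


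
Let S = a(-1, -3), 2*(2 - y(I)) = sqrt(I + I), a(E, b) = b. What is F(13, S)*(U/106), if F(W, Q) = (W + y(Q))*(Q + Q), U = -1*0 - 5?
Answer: 225/53 - 15*I*sqrt(6)/106 ≈ 4.2453 - 0.34663*I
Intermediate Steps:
y(I) = 2 - sqrt(2)*sqrt(I)/2 (y(I) = 2 - sqrt(I + I)/2 = 2 - sqrt(2)*sqrt(I)/2)
S = -3
U = -5 (U = 0 - 5 = -5)
F(W, Q) = 2*Q*(2 + W - sqrt(2)*sqrt(Q)/2) (F(W, Q) = (W + (2 - sqrt(2)*sqrt(Q)/2))*(Q + Q) = (2 + W - sqrt(2)*sqrt(Q)/2)*(2*Q) = 2*Q*(2 + W - sqrt(2)*sqrt(Q)/2))
F(13, S)*(U/106) = (-3*(4 + 2*13 - sqrt(2)*sqrt(-3)))*(-5/106) = (-3*(4 + 26 - sqrt(2)*I*sqrt(3)))*(-5*1/106) = -3*(4 + 26 - I*sqrt(6))*(-5/106) = -3*(30 - I*sqrt(6))*(-5/106) = (-90 + 3*I*sqrt(6))*(-5/106) = 225/53 - 15*I*sqrt(6)/106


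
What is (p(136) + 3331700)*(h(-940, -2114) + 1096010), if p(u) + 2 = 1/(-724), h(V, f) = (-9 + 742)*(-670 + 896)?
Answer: 760832911844367/181 ≈ 4.2035e+12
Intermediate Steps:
h(V, f) = 165658 (h(V, f) = 733*226 = 165658)
p(u) = -1449/724 (p(u) = -2 + 1/(-724) = -2 - 1/724 = -1449/724)
(p(136) + 3331700)*(h(-940, -2114) + 1096010) = (-1449/724 + 3331700)*(165658 + 1096010) = (2412149351/724)*1261668 = 760832911844367/181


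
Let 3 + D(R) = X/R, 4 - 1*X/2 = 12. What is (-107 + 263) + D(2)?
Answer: 145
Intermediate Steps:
X = -16 (X = 8 - 2*12 = 8 - 24 = -16)
D(R) = -3 - 16/R
(-107 + 263) + D(2) = (-107 + 263) + (-3 - 16/2) = 156 + (-3 - 16*½) = 156 + (-3 - 8) = 156 - 11 = 145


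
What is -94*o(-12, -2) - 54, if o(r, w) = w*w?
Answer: -430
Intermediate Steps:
o(r, w) = w**2
-94*o(-12, -2) - 54 = -94*(-2)**2 - 54 = -94*4 - 54 = -376 - 54 = -430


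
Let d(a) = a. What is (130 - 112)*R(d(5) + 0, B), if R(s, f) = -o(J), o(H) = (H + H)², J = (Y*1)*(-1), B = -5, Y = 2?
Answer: -288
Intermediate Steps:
J = -2 (J = (2*1)*(-1) = 2*(-1) = -2)
o(H) = 4*H² (o(H) = (2*H)² = 4*H²)
R(s, f) = -16 (R(s, f) = -4*(-2)² = -4*4 = -1*16 = -16)
(130 - 112)*R(d(5) + 0, B) = (130 - 112)*(-16) = 18*(-16) = -288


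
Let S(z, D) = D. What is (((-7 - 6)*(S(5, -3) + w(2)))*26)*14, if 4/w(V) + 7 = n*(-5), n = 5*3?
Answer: 591500/41 ≈ 14427.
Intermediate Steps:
n = 15
w(V) = -2/41 (w(V) = 4/(-7 + 15*(-5)) = 4/(-7 - 75) = 4/(-82) = 4*(-1/82) = -2/41)
(((-7 - 6)*(S(5, -3) + w(2)))*26)*14 = (((-7 - 6)*(-3 - 2/41))*26)*14 = (-13*(-125/41)*26)*14 = ((1625/41)*26)*14 = (42250/41)*14 = 591500/41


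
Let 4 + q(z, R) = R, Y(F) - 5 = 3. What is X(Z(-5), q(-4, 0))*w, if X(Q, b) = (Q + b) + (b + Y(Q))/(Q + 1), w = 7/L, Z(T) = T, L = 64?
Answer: -35/32 ≈ -1.0938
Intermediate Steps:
Y(F) = 8 (Y(F) = 5 + 3 = 8)
q(z, R) = -4 + R
w = 7/64 ≈ 0.10938
X(Q, b) = Q + b + (8 + b)/(1 + Q) (X(Q, b) = (Q + b) + (b + 8)/(Q + 1) = (Q + b) + (8 + b)/(1 + Q) = Q + b + (8 + b)/(1 + Q))
X(Z(-5), q(-4, 0))*w = ((8 - 5 + (-5)² + 2*(-4 + 0) - 5*(-4 + 0))/(1 - 5))*(7/64) = ((8 - 5 + 25 + 2*(-4) - 5*(-4))/(-4))*(7/64) = -(8 - 5 + 25 - 8 + 20)/4*(7/64) = -¼*40*(7/64) = -10*7/64 = -35/32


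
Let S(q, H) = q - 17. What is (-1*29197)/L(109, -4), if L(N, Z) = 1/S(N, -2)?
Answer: -2686124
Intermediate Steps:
S(q, H) = -17 + q
L(N, Z) = 1/(-17 + N)
(-1*29197)/L(109, -4) = (-1*29197)/(1/(-17 + 109)) = -29197/(1/92) = -29197/1/92 = -29197*92 = -2686124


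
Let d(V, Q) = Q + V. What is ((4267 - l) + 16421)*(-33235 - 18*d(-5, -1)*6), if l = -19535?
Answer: -1310746901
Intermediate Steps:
((4267 - l) + 16421)*(-33235 - 18*d(-5, -1)*6) = ((4267 - 1*(-19535)) + 16421)*(-33235 - 18*(-1 - 5)*6) = ((4267 + 19535) + 16421)*(-33235 - 18*(-6)*6) = (23802 + 16421)*(-33235 + 108*6) = 40223*(-33235 + 648) = 40223*(-32587) = -1310746901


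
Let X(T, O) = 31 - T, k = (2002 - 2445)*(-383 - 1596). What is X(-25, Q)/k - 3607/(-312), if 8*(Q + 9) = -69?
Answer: 3162263551/273529464 ≈ 11.561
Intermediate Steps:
Q = -141/8 (Q = -9 + (1/8)*(-69) = -9 - 69/8 = -141/8 ≈ -17.625)
k = 876697 (k = -443*(-1979) = 876697)
X(-25, Q)/k - 3607/(-312) = (31 - 1*(-25))/876697 - 3607/(-312) = (31 + 25)*(1/876697) - 3607*(-1/312) = 56*(1/876697) + 3607/312 = 56/876697 + 3607/312 = 3162263551/273529464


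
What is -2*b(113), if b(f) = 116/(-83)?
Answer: 232/83 ≈ 2.7952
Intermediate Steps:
b(f) = -116/83 (b(f) = 116*(-1/83) = -116/83)
-2*b(113) = -2*(-116/83) = 232/83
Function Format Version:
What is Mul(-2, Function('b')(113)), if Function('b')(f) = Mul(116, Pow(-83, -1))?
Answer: Rational(232, 83) ≈ 2.7952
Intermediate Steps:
Function('b')(f) = Rational(-116, 83) (Function('b')(f) = Mul(116, Rational(-1, 83)) = Rational(-116, 83))
Mul(-2, Function('b')(113)) = Mul(-2, Rational(-116, 83)) = Rational(232, 83)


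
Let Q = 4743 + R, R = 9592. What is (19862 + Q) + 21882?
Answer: 56079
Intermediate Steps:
Q = 14335 (Q = 4743 + 9592 = 14335)
(19862 + Q) + 21882 = (19862 + 14335) + 21882 = 34197 + 21882 = 56079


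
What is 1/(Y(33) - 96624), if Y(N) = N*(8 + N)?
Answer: -1/95271 ≈ -1.0496e-5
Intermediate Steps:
1/(Y(33) - 96624) = 1/(33*(8 + 33) - 96624) = 1/(33*41 - 96624) = 1/(1353 - 96624) = 1/(-95271) = -1/95271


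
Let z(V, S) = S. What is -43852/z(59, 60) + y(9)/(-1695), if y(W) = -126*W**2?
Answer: -1228613/1695 ≈ -724.85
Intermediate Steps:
-43852/z(59, 60) + y(9)/(-1695) = -43852/60 - 126*9**2/(-1695) = -43852*1/60 - 126*81*(-1/1695) = -10963/15 - 10206*(-1/1695) = -10963/15 + 3402/565 = -1228613/1695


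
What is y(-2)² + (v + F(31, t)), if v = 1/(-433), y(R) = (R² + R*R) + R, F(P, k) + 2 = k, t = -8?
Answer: 11257/433 ≈ 25.998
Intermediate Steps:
F(P, k) = -2 + k
y(R) = R + 2*R² (y(R) = (R² + R²) + R = 2*R² + R = R + 2*R²)
v = -1/433 ≈ -0.0023095
y(-2)² + (v + F(31, t)) = (-2*(1 + 2*(-2)))² + (-1/433 + (-2 - 8)) = (-2*(1 - 4))² + (-1/433 - 10) = (-2*(-3))² - 4331/433 = 6² - 4331/433 = 36 - 4331/433 = 11257/433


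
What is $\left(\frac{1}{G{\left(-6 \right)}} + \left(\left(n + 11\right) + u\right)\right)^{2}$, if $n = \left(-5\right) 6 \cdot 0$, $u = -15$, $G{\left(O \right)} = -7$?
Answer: $\frac{841}{49} \approx 17.163$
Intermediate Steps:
$n = 0$ ($n = \left(-30\right) 0 = 0$)
$\left(\frac{1}{G{\left(-6 \right)}} + \left(\left(n + 11\right) + u\right)\right)^{2} = \left(\frac{1}{-7} + \left(\left(0 + 11\right) - 15\right)\right)^{2} = \left(- \frac{1}{7} + \left(11 - 15\right)\right)^{2} = \left(- \frac{1}{7} - 4\right)^{2} = \left(- \frac{29}{7}\right)^{2} = \frac{841}{49}$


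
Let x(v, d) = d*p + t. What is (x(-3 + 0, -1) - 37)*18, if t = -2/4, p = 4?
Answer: -747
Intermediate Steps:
t = -½ (t = -2*¼ = -½ ≈ -0.50000)
x(v, d) = -½ + 4*d (x(v, d) = d*4 - ½ = 4*d - ½ = -½ + 4*d)
(x(-3 + 0, -1) - 37)*18 = ((-½ + 4*(-1)) - 37)*18 = ((-½ - 4) - 37)*18 = (-9/2 - 37)*18 = -83/2*18 = -747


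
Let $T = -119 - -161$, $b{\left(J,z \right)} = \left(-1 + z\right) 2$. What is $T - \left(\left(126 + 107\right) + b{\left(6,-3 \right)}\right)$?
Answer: $-183$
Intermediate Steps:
$b{\left(J,z \right)} = -2 + 2 z$
$T = 42$ ($T = -119 + 161 = 42$)
$T - \left(\left(126 + 107\right) + b{\left(6,-3 \right)}\right) = 42 - \left(\left(126 + 107\right) + \left(-2 + 2 \left(-3\right)\right)\right) = 42 - \left(233 - 8\right) = 42 - 225 = -183$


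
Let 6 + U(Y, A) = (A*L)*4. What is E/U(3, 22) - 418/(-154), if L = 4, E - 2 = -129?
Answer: 5685/2422 ≈ 2.3472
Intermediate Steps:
E = -127 (E = 2 - 129 = -127)
U(Y, A) = -6 + 16*A (U(Y, A) = -6 + (A*4)*4 = -6 + (4*A)*4 = -6 + 16*A)
E/U(3, 22) - 418/(-154) = -127/(-6 + 16*22) - 418/(-154) = -127/(-6 + 352) - 418*(-1/154) = -127/346 + 19/7 = 5685/2422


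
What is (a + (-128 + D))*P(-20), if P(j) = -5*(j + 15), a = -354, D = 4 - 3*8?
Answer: -12550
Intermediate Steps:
D = -20 (D = 4 - 24 = -20)
P(j) = -75 - 5*j (P(j) = -5*(15 + j) = -75 - 5*j)
(a + (-128 + D))*P(-20) = (-354 + (-128 - 20))*(-75 - 5*(-20)) = (-354 - 148)*(-75 + 100) = -502*25 = -12550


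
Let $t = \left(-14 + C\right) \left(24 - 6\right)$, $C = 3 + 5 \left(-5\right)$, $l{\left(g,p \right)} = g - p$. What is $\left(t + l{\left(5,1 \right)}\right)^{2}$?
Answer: $414736$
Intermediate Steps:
$C = -22$ ($C = 3 - 25 = -22$)
$t = -648$ ($t = \left(-14 - 22\right) \left(24 - 6\right) = \left(-36\right) 18 = -648$)
$\left(t + l{\left(5,1 \right)}\right)^{2} = \left(-648 + \left(5 - 1\right)\right)^{2} = \left(-648 + 4\right)^{2} = \left(-644\right)^{2} = 414736$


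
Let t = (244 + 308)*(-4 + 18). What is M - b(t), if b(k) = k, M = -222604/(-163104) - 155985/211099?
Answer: -66515480957783/8607772824 ≈ -7727.4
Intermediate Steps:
M = 5387426089/8607772824 (M = -222604*(-1/163104) - 155985*1/211099 = 55651/40776 - 155985/211099 = 5387426089/8607772824 ≈ 0.62588)
t = 7728 (t = 552*14 = 7728)
M - b(t) = 5387426089/8607772824 - 1*7728 = 5387426089/8607772824 - 7728 = -66515480957783/8607772824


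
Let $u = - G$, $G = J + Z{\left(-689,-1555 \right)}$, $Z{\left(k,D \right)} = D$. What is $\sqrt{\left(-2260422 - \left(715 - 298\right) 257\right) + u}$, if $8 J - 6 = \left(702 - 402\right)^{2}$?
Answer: $\frac{i \sqrt{9509147}}{2} \approx 1541.8 i$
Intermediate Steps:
$J = \frac{45003}{4}$ ($J = \frac{3}{4} + \frac{\left(702 - 402\right)^{2}}{8} = \frac{3}{4} + \frac{300^{2}}{8} = \frac{3}{4} + \frac{1}{8} \cdot 90000 = \frac{3}{4} + 11250 = \frac{45003}{4} \approx 11251.0$)
$G = \frac{38783}{4}$ ($G = \frac{45003}{4} - 1555 = \frac{38783}{4} \approx 9695.8$)
$u = - \frac{38783}{4}$ ($u = \left(-1\right) \frac{38783}{4} = - \frac{38783}{4} \approx -9695.8$)
$\sqrt{\left(-2260422 - \left(715 - 298\right) 257\right) + u} = \sqrt{\left(-2260422 - \left(715 - 298\right) 257\right) - \frac{38783}{4}} = \sqrt{\left(-2260422 - 417 \cdot 257\right) - \frac{38783}{4}} = \sqrt{\left(-2260422 - 107169\right) - \frac{38783}{4}} = \sqrt{-2367591 - \frac{38783}{4}} = \sqrt{- \frac{9509147}{4}} = \frac{i \sqrt{9509147}}{2}$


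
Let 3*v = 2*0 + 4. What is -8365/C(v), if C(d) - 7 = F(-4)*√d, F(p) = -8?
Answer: 175665/109 + 133840*√3/109 ≈ 3738.4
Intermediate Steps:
v = 4/3 (v = (2*0 + 4)/3 = (0 + 4)/3 = (⅓)*4 = 4/3 ≈ 1.3333)
C(d) = 7 - 8*√d
-8365/C(v) = -8365/(7 - 16*√3/3)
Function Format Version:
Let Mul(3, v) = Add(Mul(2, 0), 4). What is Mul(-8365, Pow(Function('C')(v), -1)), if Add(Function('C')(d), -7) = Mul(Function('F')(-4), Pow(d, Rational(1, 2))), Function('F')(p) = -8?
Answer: Add(Rational(175665, 109), Mul(Rational(133840, 109), Pow(3, Rational(1, 2)))) ≈ 3738.4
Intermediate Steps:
v = Rational(4, 3) (v = Mul(Rational(1, 3), Add(Mul(2, 0), 4)) = Mul(Rational(1, 3), Add(0, 4)) = Mul(Rational(1, 3), 4) = Rational(4, 3) ≈ 1.3333)
Function('C')(d) = Add(7, Mul(-8, Pow(d, Rational(1, 2))))
Mul(-8365, Pow(Function('C')(v), -1)) = Mul(-8365, Pow(Add(7, Mul(-8, Pow(Rational(4, 3), Rational(1, 2)))), -1)) = Mul(-8365, Pow(Add(7, Mul(-8, Mul(Rational(2, 3), Pow(3, Rational(1, 2))))), -1)) = Mul(-8365, Pow(Add(7, Mul(Rational(-16, 3), Pow(3, Rational(1, 2)))), -1))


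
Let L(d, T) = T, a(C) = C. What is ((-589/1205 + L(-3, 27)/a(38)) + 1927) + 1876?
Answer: 174149523/45790 ≈ 3803.2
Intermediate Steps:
((-589/1205 + L(-3, 27)/a(38)) + 1927) + 1876 = ((-589/1205 + 27/38) + 1927) + 1876 = (10153/45790 + 1927) + 1876 = 88247483/45790 + 1876 = 174149523/45790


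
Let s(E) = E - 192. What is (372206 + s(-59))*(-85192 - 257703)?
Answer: -127541509725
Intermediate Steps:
s(E) = -192 + E
(372206 + s(-59))*(-85192 - 257703) = (372206 + (-192 - 59))*(-85192 - 257703) = (372206 - 251)*(-342895) = 371955*(-342895) = -127541509725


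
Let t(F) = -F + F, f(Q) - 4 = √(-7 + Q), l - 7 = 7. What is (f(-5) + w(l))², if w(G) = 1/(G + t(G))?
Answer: 897/196 + 114*I*√3/7 ≈ 4.5765 + 28.208*I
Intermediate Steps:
l = 14 (l = 7 + 7 = 14)
f(Q) = 4 + √(-7 + Q)
t(F) = 0
w(G) = 1/G (w(G) = 1/(G + 0) = 1/G)
(f(-5) + w(l))² = ((4 + √(-7 - 5)) + 1/14)² = ((4 + √(-12)) + 1/14)² = ((4 + 2*I*√3) + 1/14)² = (57/14 + 2*I*√3)²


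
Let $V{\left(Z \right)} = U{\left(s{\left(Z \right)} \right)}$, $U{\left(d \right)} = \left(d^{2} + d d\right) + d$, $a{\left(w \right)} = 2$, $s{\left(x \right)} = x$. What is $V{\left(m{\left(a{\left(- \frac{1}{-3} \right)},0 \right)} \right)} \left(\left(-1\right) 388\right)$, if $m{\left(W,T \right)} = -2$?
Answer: $-2328$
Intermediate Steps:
$U{\left(d \right)} = d + 2 d^{2}$ ($U{\left(d \right)} = \left(d^{2} + d^{2}\right) + d = 2 d^{2} + d = d + 2 d^{2}$)
$V{\left(Z \right)} = Z \left(1 + 2 Z\right)$
$V{\left(m{\left(a{\left(- \frac{1}{-3} \right)},0 \right)} \right)} \left(\left(-1\right) 388\right) = - 2 \left(1 + 2 \left(-2\right)\right) \left(\left(-1\right) 388\right) = - 2 \left(1 - 4\right) \left(-388\right) = \left(-2\right) \left(-3\right) \left(-388\right) = 6 \left(-388\right) = -2328$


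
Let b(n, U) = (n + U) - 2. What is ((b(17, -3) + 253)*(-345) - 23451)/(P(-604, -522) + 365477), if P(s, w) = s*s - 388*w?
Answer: -38292/310943 ≈ -0.12315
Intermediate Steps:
P(s, w) = s² - 388*w
b(n, U) = -2 + U + n (b(n, U) = (U + n) - 2 = -2 + U + n)
((b(17, -3) + 253)*(-345) - 23451)/(P(-604, -522) + 365477) = (((-2 - 3 + 17) + 253)*(-345) - 23451)/(((-604)² - 388*(-522)) + 365477) = ((12 + 253)*(-345) - 23451)/((364816 + 202536) + 365477) = (265*(-345) - 23451)/(567352 + 365477) = (-91425 - 23451)/932829 = -114876*1/932829 = -38292/310943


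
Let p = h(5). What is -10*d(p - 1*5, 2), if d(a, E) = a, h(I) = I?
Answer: 0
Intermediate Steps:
p = 5
-10*d(p - 1*5, 2) = -10*(5 - 1*5) = -10*(5 - 5) = -10*0 = 0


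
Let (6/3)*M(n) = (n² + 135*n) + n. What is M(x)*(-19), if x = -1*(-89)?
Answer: -380475/2 ≈ -1.9024e+5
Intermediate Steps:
x = 89
M(n) = n²/2 + 68*n (M(n) = ((n² + 135*n) + n)/2 = (n² + 136*n)/2 = n²/2 + 68*n)
M(x)*(-19) = ((½)*89*(136 + 89))*(-19) = ((½)*89*225)*(-19) = (20025/2)*(-19) = -380475/2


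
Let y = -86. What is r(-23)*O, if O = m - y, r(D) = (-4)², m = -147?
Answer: -976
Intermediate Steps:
r(D) = 16
O = -61 (O = -147 - 1*(-86) = -147 + 86 = -61)
r(-23)*O = 16*(-61) = -976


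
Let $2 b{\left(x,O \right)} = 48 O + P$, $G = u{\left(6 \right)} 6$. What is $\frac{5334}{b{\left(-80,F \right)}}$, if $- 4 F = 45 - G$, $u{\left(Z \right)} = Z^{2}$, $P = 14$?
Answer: $\frac{5334}{1033} \approx 5.1636$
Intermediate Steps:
$G = 216$ ($G = 6^{2} \cdot 6 = 36 \cdot 6 = 216$)
$F = \frac{171}{4}$ ($F = - \frac{45 - 216}{4} = \left(- \frac{1}{4}\right) \left(-171\right) = \frac{171}{4} \approx 42.75$)
$b{\left(x,O \right)} = 7 + 24 O$ ($b{\left(x,O \right)} = \frac{48 O + 14}{2} = \frac{14 + 48 O}{2} = 7 + 24 O$)
$\frac{5334}{b{\left(-80,F \right)}} = \frac{5334}{7 + 24 \cdot \frac{171}{4}} = \frac{5334}{7 + 1026} = \frac{5334}{1033}$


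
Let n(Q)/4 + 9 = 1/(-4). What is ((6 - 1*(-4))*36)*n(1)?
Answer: -13320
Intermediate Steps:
n(Q) = -37 (n(Q) = -36 + 4/(-4) = -36 + 4*(-1/4) = -36 - 1 = -37)
((6 - 1*(-4))*36)*n(1) = ((6 - 1*(-4))*36)*(-37) = ((6 + 4)*36)*(-37) = (10*36)*(-37) = 360*(-37) = -13320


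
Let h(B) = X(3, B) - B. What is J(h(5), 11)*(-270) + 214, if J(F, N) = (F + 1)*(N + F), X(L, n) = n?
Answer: -2756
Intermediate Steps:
h(B) = 0 (h(B) = B - B = 0)
J(F, N) = (1 + F)*(F + N)
J(h(5), 11)*(-270) + 214 = (0 + 11 + 0**2 + 0*11)*(-270) + 214 = (0 + 11 + 0 + 0)*(-270) + 214 = 11*(-270) + 214 = -2970 + 214 = -2756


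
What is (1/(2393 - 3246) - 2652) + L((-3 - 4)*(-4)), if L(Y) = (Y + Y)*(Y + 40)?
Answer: 986067/853 ≈ 1156.0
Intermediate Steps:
L(Y) = 2*Y*(40 + Y) (L(Y) = (2*Y)*(40 + Y) = 2*Y*(40 + Y))
(1/(2393 - 3246) - 2652) + L((-3 - 4)*(-4)) = (1/(2393 - 3246) - 2652) + 2*((-3 - 4)*(-4))*(40 + (-3 - 4)*(-4)) = (1/(-853) - 2652) + 2*(-7*(-4))*(40 - 7*(-4)) = (-1/853 - 2652) + 2*28*(40 + 28) = -2262157/853 + 2*28*68 = -2262157/853 + 3808 = 986067/853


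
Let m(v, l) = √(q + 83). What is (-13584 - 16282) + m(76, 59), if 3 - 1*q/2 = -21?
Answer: -29866 + √131 ≈ -29855.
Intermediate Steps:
q = 48 (q = 6 - 2*(-21) = 6 + 42 = 48)
m(v, l) = √131 (m(v, l) = √(48 + 83) = √131)
(-13584 - 16282) + m(76, 59) = (-13584 - 16282) + √131 = -29866 + √131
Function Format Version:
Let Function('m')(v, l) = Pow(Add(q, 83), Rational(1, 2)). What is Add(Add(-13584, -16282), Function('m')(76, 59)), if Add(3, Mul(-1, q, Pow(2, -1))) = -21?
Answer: Add(-29866, Pow(131, Rational(1, 2))) ≈ -29855.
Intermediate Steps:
q = 48 (q = Add(6, Mul(-2, -21)) = Add(6, 42) = 48)
Function('m')(v, l) = Pow(131, Rational(1, 2)) (Function('m')(v, l) = Pow(Add(48, 83), Rational(1, 2)) = Pow(131, Rational(1, 2)))
Add(Add(-13584, -16282), Function('m')(76, 59)) = Add(Add(-13584, -16282), Pow(131, Rational(1, 2))) = Add(-29866, Pow(131, Rational(1, 2)))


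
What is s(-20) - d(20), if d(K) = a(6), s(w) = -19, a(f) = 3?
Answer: -22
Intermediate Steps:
d(K) = 3
s(-20) - d(20) = -19 - 1*3 = -19 - 3 = -22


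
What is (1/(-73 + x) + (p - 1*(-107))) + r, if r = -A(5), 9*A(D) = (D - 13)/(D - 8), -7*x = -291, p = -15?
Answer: 544531/5940 ≈ 91.672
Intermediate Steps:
x = 291/7 (x = -1/7*(-291) = 291/7 ≈ 41.571)
A(D) = (-13 + D)/(9*(-8 + D)) (A(D) = ((D - 13)/(D - 8))/9 = ((-13 + D)/(-8 + D))/9 = (-13 + D)/(9*(-8 + D)))
r = -8/27 (r = -(-13 + 5)/(9*(-8 + 5)) = -(-8)/(9*(-3)) = -(-1)*(-8)/(9*3) = -1*8/27 = -8/27 ≈ -0.29630)
(1/(-73 + x) + (p - 1*(-107))) + r = (1/(-73 + 291/7) + (-15 - 1*(-107))) - 8/27 = (1/(-220/7) + (-15 + 107)) - 8/27 = (-7/220 + 92) - 8/27 = 20233/220 - 8/27 = 544531/5940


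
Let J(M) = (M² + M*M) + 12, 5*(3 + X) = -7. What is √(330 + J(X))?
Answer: √9518/5 ≈ 19.512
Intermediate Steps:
X = -22/5 (X = -3 + (⅕)*(-7) = -3 - 7/5 = -22/5 ≈ -4.4000)
J(M) = 12 + 2*M² (J(M) = (M² + M²) + 12 = 2*M² + 12 = 12 + 2*M²)
√(330 + J(X)) = √(330 + (12 + 2*(-22/5)²)) = √(330 + (12 + 2*(484/25))) = √(330 + (12 + 968/25)) = √(330 + 1268/25) = √(9518/25) = √9518/5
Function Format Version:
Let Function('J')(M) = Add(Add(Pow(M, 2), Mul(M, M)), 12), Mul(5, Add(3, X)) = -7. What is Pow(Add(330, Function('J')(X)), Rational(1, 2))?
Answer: Mul(Rational(1, 5), Pow(9518, Rational(1, 2))) ≈ 19.512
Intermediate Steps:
X = Rational(-22, 5) (X = Add(-3, Mul(Rational(1, 5), -7)) = Add(-3, Rational(-7, 5)) = Rational(-22, 5) ≈ -4.4000)
Function('J')(M) = Add(12, Mul(2, Pow(M, 2))) (Function('J')(M) = Add(Add(Pow(M, 2), Pow(M, 2)), 12) = Add(Mul(2, Pow(M, 2)), 12) = Add(12, Mul(2, Pow(M, 2))))
Pow(Add(330, Function('J')(X)), Rational(1, 2)) = Pow(Add(330, Add(12, Mul(2, Pow(Rational(-22, 5), 2)))), Rational(1, 2)) = Pow(Add(330, Add(12, Mul(2, Rational(484, 25)))), Rational(1, 2)) = Pow(Add(330, Add(12, Rational(968, 25))), Rational(1, 2)) = Pow(Add(330, Rational(1268, 25)), Rational(1, 2)) = Pow(Rational(9518, 25), Rational(1, 2)) = Mul(Rational(1, 5), Pow(9518, Rational(1, 2)))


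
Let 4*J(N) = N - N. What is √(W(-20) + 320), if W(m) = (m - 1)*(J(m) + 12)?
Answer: 2*√17 ≈ 8.2462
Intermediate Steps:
J(N) = 0 (J(N) = (N - N)/4 = (¼)*0 = 0)
W(m) = -12 + 12*m (W(m) = (m - 1)*(0 + 12) = (-1 + m)*12 = -12 + 12*m)
√(W(-20) + 320) = √((-12 + 12*(-20)) + 320) = √((-12 - 240) + 320) = √(-252 + 320) = √68 = 2*√17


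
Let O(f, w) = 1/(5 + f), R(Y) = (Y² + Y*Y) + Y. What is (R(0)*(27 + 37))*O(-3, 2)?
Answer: 0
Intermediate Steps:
R(Y) = Y + 2*Y² (R(Y) = (Y² + Y²) + Y = 2*Y² + Y = Y + 2*Y²)
(R(0)*(27 + 37))*O(-3, 2) = ((0*(1 + 2*0))*(27 + 37))/(5 - 3) = ((0*(1 + 0))*64)/2 = ((0*1)*64)*(½) = (0*64)*(½) = 0*(½) = 0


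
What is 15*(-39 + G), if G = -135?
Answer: -2610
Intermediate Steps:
15*(-39 + G) = 15*(-39 - 135) = 15*(-174) = -2610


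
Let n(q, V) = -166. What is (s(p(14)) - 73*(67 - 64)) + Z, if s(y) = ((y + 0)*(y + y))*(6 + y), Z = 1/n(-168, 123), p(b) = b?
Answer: 1265085/166 ≈ 7621.0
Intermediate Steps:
Z = -1/166 (Z = 1/(-166) = -1/166 ≈ -0.0060241)
s(y) = 2*y²*(6 + y) (s(y) = (y*(2*y))*(6 + y) = (2*y²)*(6 + y) = 2*y²*(6 + y))
(s(p(14)) - 73*(67 - 64)) + Z = (2*14²*(6 + 14) - 73*(67 - 64)) - 1/166 = (2*196*20 - 73*3) - 1/166 = (7840 - 219) - 1/166 = 7621 - 1/166 = 1265085/166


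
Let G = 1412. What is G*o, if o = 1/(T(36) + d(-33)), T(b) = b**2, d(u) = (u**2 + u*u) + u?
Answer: 1412/3441 ≈ 0.41035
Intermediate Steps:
d(u) = u + 2*u**2 (d(u) = (u**2 + u**2) + u = 2*u**2 + u = u + 2*u**2)
o = 1/3441 (o = 1/(36**2 - 33*(1 + 2*(-33))) = 1/(1296 - 33*(1 - 66)) = 1/(1296 - 33*(-65)) = 1/(1296 + 2145) = 1/3441 ≈ 0.00029061)
G*o = 1412*(1/3441) = 1412/3441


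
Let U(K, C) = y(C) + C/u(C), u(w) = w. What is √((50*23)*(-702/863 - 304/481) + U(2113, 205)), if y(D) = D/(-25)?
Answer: 4*I*√449481857441695/2075515 ≈ 40.859*I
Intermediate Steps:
y(D) = -D/25 (y(D) = D*(-1/25) = -D/25)
U(K, C) = 1 - C/25 (U(K, C) = -C/25 + C/C = -C/25 + 1 = 1 - C/25)
√((50*23)*(-702/863 - 304/481) + U(2113, 205)) = √((50*23)*(-702/863 - 304/481) + (1 - 1/25*205)) = √(1150*(-702*1/863 - 304*1/481) + (1 - 41/5)) = √(1150*(-702/863 - 304/481) - 36/5) = √(1150*(-600014/415103) - 36/5) = √(-690016100/415103 - 36/5) = √(-3465024208/2075515) = 4*I*√449481857441695/2075515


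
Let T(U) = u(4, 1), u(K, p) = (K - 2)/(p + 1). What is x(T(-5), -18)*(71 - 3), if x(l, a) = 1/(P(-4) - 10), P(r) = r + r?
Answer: -34/9 ≈ -3.7778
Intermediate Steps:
P(r) = 2*r
u(K, p) = (-2 + K)/(1 + p)
T(U) = 1 (T(U) = (-2 + 4)/(1 + 1) = 2/2 = (½)*2 = 1)
x(l, a) = -1/18 (x(l, a) = 1/(2*(-4) - 10) = 1/(-8 - 10) = 1/(-18) = -1/18)
x(T(-5), -18)*(71 - 3) = -(71 - 3)/18 = -1/18*68 = -34/9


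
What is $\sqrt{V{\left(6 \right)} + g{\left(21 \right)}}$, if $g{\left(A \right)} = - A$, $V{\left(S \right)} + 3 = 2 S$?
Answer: $2 i \sqrt{3} \approx 3.4641 i$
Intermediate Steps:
$V{\left(S \right)} = -3 + 2 S$
$\sqrt{V{\left(6 \right)} + g{\left(21 \right)}} = \sqrt{\left(-3 + 2 \cdot 6\right) - 21} = \sqrt{\left(-3 + 12\right) - 21} = \sqrt{9 - 21} = \sqrt{-12} = 2 i \sqrt{3}$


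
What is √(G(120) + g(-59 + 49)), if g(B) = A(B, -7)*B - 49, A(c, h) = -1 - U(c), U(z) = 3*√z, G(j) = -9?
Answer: √(-48 + 30*I*√10) ≈ 5.4 + 8.7841*I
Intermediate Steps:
A(c, h) = -1 - 3*√c
g(B) = -49 + B*(-1 - 3*√B) (g(B) = (-1 - 3*√B)*B - 49 = B*(-1 - 3*√B) - 49 = -49 + B*(-1 - 3*√B))
√(G(120) + g(-59 + 49)) = √(-9 + (-49 - (-59 + 49) - 3*(-59 + 49)^(3/2))) = √(-9 + (-49 - 1*(-10) - (-30)*I*√10)) = √(-9 + (-49 + 10 - (-30)*I*√10)) = √(-9 + (-49 + 10 + 30*I*√10)) = √(-9 + (-39 + 30*I*√10)) = √(-48 + 30*I*√10)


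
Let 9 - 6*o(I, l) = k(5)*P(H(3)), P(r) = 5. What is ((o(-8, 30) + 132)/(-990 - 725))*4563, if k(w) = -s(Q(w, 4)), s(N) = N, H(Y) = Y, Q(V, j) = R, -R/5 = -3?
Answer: -666198/1715 ≈ -388.45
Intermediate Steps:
R = 15 (R = -5*(-3) = 15)
Q(V, j) = 15
k(w) = -15 (k(w) = -1*15 = -15)
o(I, l) = 14 (o(I, l) = 3/2 - (-5)*5/2 = 3/2 - 1/6*(-75) = 3/2 + 25/2 = 14)
((o(-8, 30) + 132)/(-990 - 725))*4563 = ((14 + 132)/(-990 - 725))*4563 = (146/(-1715))*4563 = (146*(-1/1715))*4563 = -146/1715*4563 = -666198/1715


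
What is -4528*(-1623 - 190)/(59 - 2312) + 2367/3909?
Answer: -10694893375/2935659 ≈ -3643.1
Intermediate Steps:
-4528*(-1623 - 190)/(59 - 2312) + 2367/3909 = -4528/((-2253/(-1813))) + 2367*(1/3909) = -4528/((-2253*(-1/1813))) + 789/1303 = -4528/2253/1813 + 789/1303 = -4528*1813/2253 + 789/1303 = -8209264/2253 + 789/1303 = -10694893375/2935659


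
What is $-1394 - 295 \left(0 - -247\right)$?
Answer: $-74259$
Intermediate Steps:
$-1394 - 295 \left(0 - -247\right) = -1394 - 295 \left(0 + 247\right) = -1394 - 72865 = -74259$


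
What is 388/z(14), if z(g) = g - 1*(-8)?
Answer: 194/11 ≈ 17.636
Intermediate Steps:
z(g) = 8 + g (z(g) = g + 8 = 8 + g)
388/z(14) = 388/(8 + 14) = 388/22 = 388*(1/22) = 194/11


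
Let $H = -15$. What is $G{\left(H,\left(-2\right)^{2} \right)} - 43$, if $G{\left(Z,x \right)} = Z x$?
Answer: $-103$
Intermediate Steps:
$G{\left(H,\left(-2\right)^{2} \right)} - 43 = - 15 \left(-2\right)^{2} - 43 = \left(-15\right) 4 - 43 = -60 - 43 = -103$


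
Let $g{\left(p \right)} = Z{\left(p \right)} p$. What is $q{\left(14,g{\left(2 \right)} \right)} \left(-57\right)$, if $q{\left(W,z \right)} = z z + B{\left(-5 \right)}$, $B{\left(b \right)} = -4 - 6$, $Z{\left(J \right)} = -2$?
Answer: $-342$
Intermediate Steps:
$g{\left(p \right)} = - 2 p$
$B{\left(b \right)} = -10$ ($B{\left(b \right)} = -4 - 6 = -10$)
$q{\left(W,z \right)} = -10 + z^{2}$ ($q{\left(W,z \right)} = z z - 10 = z^{2} - 10 = -10 + z^{2}$)
$q{\left(14,g{\left(2 \right)} \right)} \left(-57\right) = \left(-10 + \left(\left(-2\right) 2\right)^{2}\right) \left(-57\right) = \left(-10 + \left(-4\right)^{2}\right) \left(-57\right) = \left(-10 + 16\right) \left(-57\right) = 6 \left(-57\right) = -342$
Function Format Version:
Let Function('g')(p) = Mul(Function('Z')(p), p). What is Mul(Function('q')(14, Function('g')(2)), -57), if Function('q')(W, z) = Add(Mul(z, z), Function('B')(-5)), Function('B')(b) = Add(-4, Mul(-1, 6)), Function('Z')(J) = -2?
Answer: -342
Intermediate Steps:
Function('g')(p) = Mul(-2, p)
Function('B')(b) = -10 (Function('B')(b) = Add(-4, -6) = -10)
Function('q')(W, z) = Add(-10, Pow(z, 2)) (Function('q')(W, z) = Add(Mul(z, z), -10) = Add(Pow(z, 2), -10) = Add(-10, Pow(z, 2)))
Mul(Function('q')(14, Function('g')(2)), -57) = Mul(Add(-10, Pow(Mul(-2, 2), 2)), -57) = Mul(Add(-10, Pow(-4, 2)), -57) = Mul(Add(-10, 16), -57) = Mul(6, -57) = -342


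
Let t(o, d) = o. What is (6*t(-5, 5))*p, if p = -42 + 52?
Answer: -300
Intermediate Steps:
p = 10
(6*t(-5, 5))*p = (6*(-5))*10 = -30*10 = -300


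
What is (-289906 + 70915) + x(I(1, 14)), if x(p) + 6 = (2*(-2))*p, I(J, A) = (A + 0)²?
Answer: -219781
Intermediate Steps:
I(J, A) = A²
x(p) = -6 - 4*p (x(p) = -6 + (2*(-2))*p = -6 - 4*p)
(-289906 + 70915) + x(I(1, 14)) = (-289906 + 70915) + (-6 - 4*14²) = -218991 + (-6 - 4*196) = -218991 + (-6 - 784) = -218991 - 790 = -219781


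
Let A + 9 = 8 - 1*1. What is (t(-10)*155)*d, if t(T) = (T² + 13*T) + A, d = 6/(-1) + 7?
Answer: -4960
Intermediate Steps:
d = 1 (d = 6*(-1) + 7 = -6 + 7 = 1)
A = -2 (A = -9 + (8 - 1*1) = -9 + (8 - 1) = -9 + 7 = -2)
t(T) = -2 + T² + 13*T (t(T) = (T² + 13*T) - 2 = -2 + T² + 13*T)
(t(-10)*155)*d = ((-2 + (-10)² + 13*(-10))*155)*1 = ((-2 + 100 - 130)*155)*1 = -32*155*1 = -4960*1 = -4960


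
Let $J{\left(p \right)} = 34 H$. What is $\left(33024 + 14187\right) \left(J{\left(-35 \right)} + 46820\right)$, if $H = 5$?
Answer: $2218444890$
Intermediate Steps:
$J{\left(p \right)} = 170$ ($J{\left(p \right)} = 34 \cdot 5 = 170$)
$\left(33024 + 14187\right) \left(J{\left(-35 \right)} + 46820\right) = \left(33024 + 14187\right) \left(170 + 46820\right) = 47211 \cdot 46990 = 2218444890$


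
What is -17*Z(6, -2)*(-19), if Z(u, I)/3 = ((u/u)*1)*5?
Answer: 4845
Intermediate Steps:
Z(u, I) = 15 (Z(u, I) = 3*(((u/u)*1)*5) = 3*((1*1)*5) = 3*(1*5) = 3*5 = 15)
-17*Z(6, -2)*(-19) = -17*15*(-19) = -255*(-19) = 4845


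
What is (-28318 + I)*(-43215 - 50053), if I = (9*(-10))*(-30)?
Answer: 2389339624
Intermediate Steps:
I = 2700 (I = -90*(-30) = 2700)
(-28318 + I)*(-43215 - 50053) = (-28318 + 2700)*(-43215 - 50053) = -25618*(-93268) = 2389339624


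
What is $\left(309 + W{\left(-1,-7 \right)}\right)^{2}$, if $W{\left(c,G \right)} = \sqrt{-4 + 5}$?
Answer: $96100$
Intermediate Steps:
$W{\left(c,G \right)} = 1$ ($W{\left(c,G \right)} = \sqrt{1} = 1$)
$\left(309 + W{\left(-1,-7 \right)}\right)^{2} = \left(309 + 1\right)^{2} = 310^{2} = 96100$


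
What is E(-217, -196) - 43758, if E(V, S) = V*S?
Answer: -1226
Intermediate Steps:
E(V, S) = S*V
E(-217, -196) - 43758 = -196*(-217) - 43758 = 42532 - 43758 = -1226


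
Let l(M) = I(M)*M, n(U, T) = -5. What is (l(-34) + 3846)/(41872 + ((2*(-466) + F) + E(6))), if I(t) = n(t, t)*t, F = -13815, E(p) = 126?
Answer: -1934/27251 ≈ -0.070970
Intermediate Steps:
I(t) = -5*t
l(M) = -5*M**2 (l(M) = (-5*M)*M = -5*M**2)
(l(-34) + 3846)/(41872 + ((2*(-466) + F) + E(6))) = (-5*(-34)**2 + 3846)/(41872 + ((2*(-466) - 13815) + 126)) = (-5*1156 + 3846)/(41872 + ((-932 - 13815) + 126)) = (-5780 + 3846)/(41872 + (-14747 + 126)) = -1934/(41872 - 14621) = -1934/27251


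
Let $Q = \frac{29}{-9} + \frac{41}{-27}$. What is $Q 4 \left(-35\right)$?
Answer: $\frac{17920}{27} \approx 663.7$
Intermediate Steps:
$Q = - \frac{128}{27}$ ($Q = 29 \left(- \frac{1}{9}\right) + 41 \left(- \frac{1}{27}\right) = - \frac{29}{9} - \frac{41}{27} = - \frac{128}{27} \approx -4.7407$)
$Q 4 \left(-35\right) = \left(- \frac{128}{27}\right) 4 \left(-35\right) = \left(- \frac{512}{27}\right) \left(-35\right) = \frac{17920}{27}$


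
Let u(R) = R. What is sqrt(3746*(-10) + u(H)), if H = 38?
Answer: 9*I*sqrt(462) ≈ 193.45*I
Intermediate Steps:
sqrt(3746*(-10) + u(H)) = sqrt(3746*(-10) + 38) = sqrt(-37460 + 38) = sqrt(-37422) = 9*I*sqrt(462)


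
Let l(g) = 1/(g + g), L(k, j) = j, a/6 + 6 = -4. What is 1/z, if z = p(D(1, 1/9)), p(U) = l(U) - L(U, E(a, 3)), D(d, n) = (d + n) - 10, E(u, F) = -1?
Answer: 160/151 ≈ 1.0596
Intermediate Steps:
a = -60 (a = -36 + 6*(-4) = -36 - 24 = -60)
l(g) = 1/(2*g)
D(d, n) = -10 + d + n
p(U) = 1 + 1/(2*U) (p(U) = 1/(2*U) - 1*(-1) = 1/(2*U) + 1 = 1 + 1/(2*U))
z = 151/160 (z = (½ + (-10 + 1 + 1/9))/(-10 + 1 + 1/9) = (½ + (-10 + 1 + ⅑))/(-10 + 1 + ⅑) = (½ - 80/9)/(-80/9) = -9/80*(-151/18) = 151/160 ≈ 0.94375)
1/z = 1/(151/160) = 160/151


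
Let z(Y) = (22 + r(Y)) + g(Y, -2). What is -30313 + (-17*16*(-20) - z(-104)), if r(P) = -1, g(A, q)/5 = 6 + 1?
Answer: -24929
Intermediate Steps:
g(A, q) = 35 (g(A, q) = 5*(6 + 1) = 5*7 = 35)
z(Y) = 56 (z(Y) = (22 - 1) + 35 = 21 + 35 = 56)
-30313 + (-17*16*(-20) - z(-104)) = -30313 + (-17*16*(-20) - 1*56) = -30313 + (-272*(-20) - 56) = -30313 + (5440 - 56) = -30313 + 5384 = -24929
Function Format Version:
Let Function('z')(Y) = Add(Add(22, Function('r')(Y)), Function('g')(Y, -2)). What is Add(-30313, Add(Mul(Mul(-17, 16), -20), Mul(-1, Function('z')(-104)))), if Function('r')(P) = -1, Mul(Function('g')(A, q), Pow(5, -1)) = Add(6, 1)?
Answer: -24929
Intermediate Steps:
Function('g')(A, q) = 35 (Function('g')(A, q) = Mul(5, Add(6, 1)) = Mul(5, 7) = 35)
Function('z')(Y) = 56 (Function('z')(Y) = Add(Add(22, -1), 35) = Add(21, 35) = 56)
Add(-30313, Add(Mul(Mul(-17, 16), -20), Mul(-1, Function('z')(-104)))) = Add(-30313, Add(Mul(Mul(-17, 16), -20), Mul(-1, 56))) = Add(-30313, Add(Mul(-272, -20), -56)) = Add(-30313, Add(5440, -56)) = Add(-30313, 5384) = -24929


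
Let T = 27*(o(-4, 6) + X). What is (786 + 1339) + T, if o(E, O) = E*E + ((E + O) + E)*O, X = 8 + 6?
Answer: 2611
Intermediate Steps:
X = 14
o(E, O) = E² + O*(O + 2*E) (o(E, O) = E² + (O + 2*E)*O = E² + O*(O + 2*E))
T = 486 (T = 27*(((-4)² + 6² + 2*(-4)*6) + 14) = 27*((16 + 36 - 48) + 14) = 27*(4 + 14) = 27*18 = 486)
(786 + 1339) + T = (786 + 1339) + 486 = 2125 + 486 = 2611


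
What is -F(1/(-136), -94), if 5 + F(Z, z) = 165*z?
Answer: 15515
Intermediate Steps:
F(Z, z) = -5 + 165*z
-F(1/(-136), -94) = -(-5 + 165*(-94)) = -(-5 - 15510) = -1*(-15515) = 15515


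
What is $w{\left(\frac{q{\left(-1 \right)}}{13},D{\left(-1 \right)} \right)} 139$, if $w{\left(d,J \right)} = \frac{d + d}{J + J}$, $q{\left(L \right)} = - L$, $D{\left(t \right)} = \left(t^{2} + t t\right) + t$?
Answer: $\frac{139}{13} \approx 10.692$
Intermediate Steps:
$D{\left(t \right)} = t + 2 t^{2}$ ($D{\left(t \right)} = \left(t^{2} + t^{2}\right) + t = 2 t^{2} + t = t + 2 t^{2}$)
$w{\left(d,J \right)} = \frac{d}{J}$ ($w{\left(d,J \right)} = \frac{2 d}{2 J} = 2 d \frac{1}{2 J} = \frac{d}{J}$)
$w{\left(\frac{q{\left(-1 \right)}}{13},D{\left(-1 \right)} \right)} 139 = \frac{\left(-1\right) \left(-1\right) \frac{1}{13}}{\left(-1\right) \left(1 + 2 \left(-1\right)\right)} 139 = \frac{1 \cdot \frac{1}{13}}{\left(-1\right) \left(1 - 2\right)} 139 = \frac{1}{13 \left(\left(-1\right) \left(-1\right)\right)} 139 = \frac{1}{13 \cdot 1} \cdot 139 = \frac{1}{13} \cdot 1 \cdot 139 = \frac{1}{13} \cdot 139 = \frac{139}{13}$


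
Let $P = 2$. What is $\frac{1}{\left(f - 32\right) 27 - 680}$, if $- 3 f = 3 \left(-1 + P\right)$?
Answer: $- \frac{1}{1571} \approx -0.00063654$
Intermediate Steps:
$f = -1$ ($f = - \frac{3 \left(-1 + 2\right)}{3} = - \frac{3 \cdot 1}{3} = \left(- \frac{1}{3}\right) 3 = -1$)
$\frac{1}{\left(f - 32\right) 27 - 680} = \frac{1}{\left(-1 - 32\right) 27 - 680} = \frac{1}{\left(-33\right) 27 - 680} = \frac{1}{-891 - 680} = \frac{1}{-1571} = - \frac{1}{1571}$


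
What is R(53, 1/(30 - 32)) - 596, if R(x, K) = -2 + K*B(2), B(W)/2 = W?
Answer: -600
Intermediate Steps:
B(W) = 2*W
R(x, K) = -2 + 4*K (R(x, K) = -2 + K*(2*2) = -2 + K*4 = -2 + 4*K)
R(53, 1/(30 - 32)) - 596 = (-2 + 4/(30 - 32)) - 596 = (-2 + 4/(-2)) - 596 = (-2 + 4*(-1/2)) - 596 = (-2 - 2) - 596 = -4 - 596 = -600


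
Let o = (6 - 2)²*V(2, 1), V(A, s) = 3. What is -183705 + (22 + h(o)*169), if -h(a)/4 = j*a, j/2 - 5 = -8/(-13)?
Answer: -548099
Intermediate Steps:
o = 48 (o = (6 - 2)²*3 = 4²*3 = 16*3 = 48)
j = 146/13 (j = 10 + 2*(-8/(-13)) = 10 + 2*(-8*(-1/13)) = 10 + 2*(8/13) = 10 + 16/13 = 146/13 ≈ 11.231)
h(a) = -584*a/13
-183705 + (22 + h(o)*169) = -183705 + (22 - 584/13*48*169) = -183705 + (22 - 28032/13*169) = -183705 + (22 - 364416) = -183705 - 364394 = -548099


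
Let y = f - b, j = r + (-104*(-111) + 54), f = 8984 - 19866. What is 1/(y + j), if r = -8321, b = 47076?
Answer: -1/54681 ≈ -1.8288e-5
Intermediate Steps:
f = -10882
j = 3277 (j = -8321 + (-104*(-111) + 54) = -8321 + (11544 + 54) = -8321 + 11598 = 3277)
y = -57958 (y = -10882 - 1*47076 = -10882 - 47076 = -57958)
1/(y + j) = 1/(-57958 + 3277) = 1/(-54681) = -1/54681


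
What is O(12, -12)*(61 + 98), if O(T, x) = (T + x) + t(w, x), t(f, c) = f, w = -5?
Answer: -795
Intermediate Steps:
O(T, x) = -5 + T + x (O(T, x) = (T + x) - 5 = -5 + T + x)
O(12, -12)*(61 + 98) = (-5 + 12 - 12)*(61 + 98) = -5*159 = -795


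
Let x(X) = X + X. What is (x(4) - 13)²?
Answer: 25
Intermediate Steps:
x(X) = 2*X
(x(4) - 13)² = (2*4 - 13)² = (8 - 13)² = (-5)² = 25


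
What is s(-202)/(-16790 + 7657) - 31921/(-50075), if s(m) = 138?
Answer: 284624143/457334975 ≈ 0.62235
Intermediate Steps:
s(-202)/(-16790 + 7657) - 31921/(-50075) = 138/(-16790 + 7657) - 31921/(-50075) = 138/(-9133) - 31921*(-1/50075) = 138*(-1/9133) + 31921/50075 = -138/9133 + 31921/50075 = 284624143/457334975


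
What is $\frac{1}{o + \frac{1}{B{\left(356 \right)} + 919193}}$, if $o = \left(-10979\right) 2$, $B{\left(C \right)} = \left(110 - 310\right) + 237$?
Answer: $- \frac{919230}{20184452339} \approx -4.5541 \cdot 10^{-5}$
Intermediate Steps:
$B{\left(C \right)} = 37$ ($B{\left(C \right)} = -200 + 237 = 37$)
$o = -21958$
$\frac{1}{o + \frac{1}{B{\left(356 \right)} + 919193}} = \frac{1}{-21958 + \frac{1}{37 + 919193}} = \frac{1}{-21958 + \frac{1}{919230}} = \frac{1}{- \frac{20184452339}{919230}} = - \frac{919230}{20184452339}$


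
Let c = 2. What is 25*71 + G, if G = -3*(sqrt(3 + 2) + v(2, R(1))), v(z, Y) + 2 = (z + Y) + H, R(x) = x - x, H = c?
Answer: 1769 - 3*sqrt(5) ≈ 1762.3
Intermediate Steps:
H = 2
R(x) = 0
v(z, Y) = Y + z (v(z, Y) = -2 + ((z + Y) + 2) = -2 + ((Y + z) + 2) = -2 + (2 + Y + z) = Y + z)
G = -6 - 3*sqrt(5) (G = -3*(sqrt(3 + 2) + (0 + 2)) = -3*(sqrt(5) + 2) = -3*(2 + sqrt(5)) = -6 - 3*sqrt(5) ≈ -12.708)
25*71 + G = 25*71 + (-6 - 3*sqrt(5)) = 1775 + (-6 - 3*sqrt(5)) = 1769 - 3*sqrt(5)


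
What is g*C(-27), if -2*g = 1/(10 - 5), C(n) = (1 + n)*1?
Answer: 13/5 ≈ 2.6000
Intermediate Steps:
C(n) = 1 + n
g = -⅒ (g = -1/(2*(10 - 5)) = -½/5 = -½*⅕ = -⅒ ≈ -0.10000)
g*C(-27) = -(1 - 27)/10 = -⅒*(-26) = 13/5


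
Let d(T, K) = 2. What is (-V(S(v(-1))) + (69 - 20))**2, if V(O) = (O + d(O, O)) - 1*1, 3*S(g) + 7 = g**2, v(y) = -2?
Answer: 2401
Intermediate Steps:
S(g) = -7/3 + g**2/3
V(O) = 1 + O (V(O) = (O + 2) - 1*1 = (2 + O) - 1 = 1 + O)
(-V(S(v(-1))) + (69 - 20))**2 = (-(1 + (-7/3 + (1/3)*(-2)**2)) + (69 - 20))**2 = (-(1 + (-7/3 + (1/3)*4)) + 49)**2 = (-(1 + (-7/3 + 4/3)) + 49)**2 = (-(1 - 1) + 49)**2 = (-1*0 + 49)**2 = (0 + 49)**2 = 49**2 = 2401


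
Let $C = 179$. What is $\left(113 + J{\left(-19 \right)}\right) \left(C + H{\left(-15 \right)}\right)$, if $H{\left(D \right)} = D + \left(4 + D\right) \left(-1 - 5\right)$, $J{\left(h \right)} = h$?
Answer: $21620$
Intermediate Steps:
$H{\left(D \right)} = -24 - 5 D$ ($H{\left(D \right)} = D + \left(4 + D\right) \left(-6\right) = D - \left(24 + 6 D\right) = -24 - 5 D$)
$\left(113 + J{\left(-19 \right)}\right) \left(C + H{\left(-15 \right)}\right) = \left(113 - 19\right) \left(179 - -51\right) = 94 \left(179 + \left(-24 + 75\right)\right) = 94 \left(179 + 51\right) = 94 \cdot 230 = 21620$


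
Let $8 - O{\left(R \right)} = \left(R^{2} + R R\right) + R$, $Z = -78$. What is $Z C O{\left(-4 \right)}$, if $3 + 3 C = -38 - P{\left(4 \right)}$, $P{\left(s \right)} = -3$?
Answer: $-19760$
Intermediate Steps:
$O{\left(R \right)} = 8 - R - 2 R^{2}$ ($O{\left(R \right)} = 8 - \left(\left(R^{2} + R R\right) + R\right) = 8 - \left(\left(R^{2} + R^{2}\right) + R\right) = 8 - \left(2 R^{2} + R\right) = 8 - \left(R + 2 R^{2}\right) = 8 - R - 2 R^{2}$)
$C = - \frac{38}{3}$ ($C = -1 + \frac{-38 - -3}{3} = -1 + \frac{-38 + 3}{3} = -1 + \frac{1}{3} \left(-35\right) = -1 - \frac{35}{3} = - \frac{38}{3} \approx -12.667$)
$Z C O{\left(-4 \right)} = \left(-78\right) \left(- \frac{38}{3}\right) \left(8 - -4 - 2 \left(-4\right)^{2}\right) = 988 \left(8 + 4 - 32\right) = 988 \left(-20\right) = -19760$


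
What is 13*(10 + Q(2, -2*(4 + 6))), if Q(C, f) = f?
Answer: -130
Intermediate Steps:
13*(10 + Q(2, -2*(4 + 6))) = 13*(10 - 2*(4 + 6)) = 13*(10 - 2*10) = 13*(10 - 20) = 13*(-10) = -130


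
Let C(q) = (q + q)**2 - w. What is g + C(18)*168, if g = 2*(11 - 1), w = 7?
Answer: 216572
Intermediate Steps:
C(q) = -7 + 4*q**2 (C(q) = (q + q)**2 - 1*7 = (2*q)**2 - 7 = 4*q**2 - 7 = -7 + 4*q**2)
g = 20 (g = 2*10 = 20)
g + C(18)*168 = 20 + (-7 + 4*18**2)*168 = 20 + (-7 + 4*324)*168 = 20 + (-7 + 1296)*168 = 20 + 1289*168 = 20 + 216552 = 216572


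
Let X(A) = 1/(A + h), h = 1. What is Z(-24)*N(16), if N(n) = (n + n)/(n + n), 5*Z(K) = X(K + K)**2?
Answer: 1/11045 ≈ 9.0539e-5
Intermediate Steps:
X(A) = 1/(1 + A) (X(A) = 1/(A + 1) = 1/(1 + A))
Z(K) = 1/(5*(1 + 2*K)**2) (Z(K) = (1/(1 + (K + K)))**2/5 = (1/(1 + 2*K))**2/5 = 1/(5*(1 + 2*K)**2))
N(n) = 1 (N(n) = (2*n)/((2*n)) = (2*n)*(1/(2*n)) = 1)
Z(-24)*N(16) = (1/(5*(1 + 2*(-24))**2))*1 = (1/(5*(1 - 48)**2))*1 = ((1/5)/(-47)**2)*1 = ((1/5)*(1/2209))*1 = (1/11045)*1 = 1/11045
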